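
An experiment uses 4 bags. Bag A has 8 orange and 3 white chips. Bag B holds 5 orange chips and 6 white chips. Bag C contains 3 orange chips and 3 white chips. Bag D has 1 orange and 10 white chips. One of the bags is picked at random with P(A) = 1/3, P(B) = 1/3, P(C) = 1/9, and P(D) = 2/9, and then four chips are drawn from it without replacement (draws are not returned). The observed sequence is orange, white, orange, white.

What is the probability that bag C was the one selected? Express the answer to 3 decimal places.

0.220

For each hypothesis, P(data | H) works out to: P(data | bag A) = (8/11)(3/10)(7/9)(2/8) = 7/165; P(data | bag B) = (5/11)(6/10)(4/9)(5/8) = 5/66; P(data | bag C) = (3/6)(3/5)(2/4)(2/3) = 1/10; P(data | bag D) = (1/11)(10/10)(0/9) = 0.
Weighting by the prior gives 1/3 · 7/165 = 7/495, 1/3 · 5/66 = 5/198, 1/9 · 1/10 = 1/90, 2/9 · 0 = 0; summing to 5/99.
Hence P(bag C | data) = (1/90) / (5/99) = 11/50.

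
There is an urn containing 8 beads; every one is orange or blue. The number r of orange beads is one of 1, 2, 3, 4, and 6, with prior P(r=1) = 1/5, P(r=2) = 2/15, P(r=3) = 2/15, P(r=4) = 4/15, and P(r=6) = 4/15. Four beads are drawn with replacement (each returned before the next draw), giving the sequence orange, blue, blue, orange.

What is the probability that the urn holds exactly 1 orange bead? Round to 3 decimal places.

0.059

Compute the likelihood of the observed sequence for each case: P(data | r = 1) = (1/8)(7/8)(7/8)(1/8) = 0.011963; P(data | r = 2) = (2/8)(6/8)(6/8)(2/8) = 0.035156; P(data | r = 3) = (3/8)(5/8)(5/8)(3/8) = 0.054932; P(data | r = 4) = (4/8)(4/8)(4/8)(4/8) = 0.0625; P(data | r = 6) = (6/8)(2/8)(2/8)(6/8) = 0.035156.
Multiplying each by its prior: 1/5 · 0.011963 = 0.0023926, 2/15 · 0.035156 = 0.0046875, 2/15 · 0.054932 = 0.0073242, 4/15 · 0.0625 = 0.016667, 4/15 · 0.035156 = 0.009375; with total 0.040446.
Hence P(r = 1 | data) = (0.0023926) / (0.040446) = 0.059155.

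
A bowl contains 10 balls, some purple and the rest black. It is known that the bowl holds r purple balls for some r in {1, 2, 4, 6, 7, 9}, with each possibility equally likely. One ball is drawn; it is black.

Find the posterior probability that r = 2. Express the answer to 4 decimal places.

0.2581

Under each hypothesis, the probability of this draw is: P(data | r = 1) = (9/10) = 9/10; P(data | r = 2) = (8/10) = 4/5; P(data | r = 4) = (6/10) = 3/5; P(data | r = 6) = (4/10) = 2/5; P(data | r = 7) = (3/10) = 3/10; P(data | r = 9) = (1/10) = 1/10.
Multiplying each by its prior: 1/6 · 9/10 = 3/20, 1/6 · 4/5 = 2/15, 1/6 · 3/5 = 1/10, 1/6 · 2/5 = 1/15, 1/6 · 3/10 = 1/20, 1/6 · 1/10 = 1/60; with total 31/60.
By Bayes' rule, P(r = 2 | data) = (2/15) / (31/60) = 8/31.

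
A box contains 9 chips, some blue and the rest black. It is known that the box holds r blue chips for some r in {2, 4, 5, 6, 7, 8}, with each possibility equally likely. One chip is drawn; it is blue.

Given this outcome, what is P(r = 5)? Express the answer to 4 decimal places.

0.1563

The likelihood of this draw under each hypothesis: P(data | r = 2) = (2/9) = 2/9; P(data | r = 4) = (4/9) = 4/9; P(data | r = 5) = (5/9) = 5/9; P(data | r = 6) = (6/9) = 2/3; P(data | r = 7) = (7/9) = 7/9; P(data | r = 8) = (8/9) = 8/9.
Multiplying each by its prior: 1/6 · 2/9 = 1/27, 1/6 · 4/9 = 2/27, 1/6 · 5/9 = 5/54, 1/6 · 2/3 = 1/9, 1/6 · 7/9 = 7/54, 1/6 · 8/9 = 4/27; these sum to 16/27.
Therefore the posterior P(r = 5 | data) = (5/54) / (16/27) = 5/32.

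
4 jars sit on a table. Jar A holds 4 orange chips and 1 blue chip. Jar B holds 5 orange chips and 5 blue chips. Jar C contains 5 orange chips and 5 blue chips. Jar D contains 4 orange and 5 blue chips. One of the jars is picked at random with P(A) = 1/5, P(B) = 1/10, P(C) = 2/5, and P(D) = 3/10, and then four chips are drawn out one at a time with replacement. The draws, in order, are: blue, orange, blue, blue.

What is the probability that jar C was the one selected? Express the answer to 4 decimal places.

0.4513

Under each hypothesis, the probability of the observed sequence is: P(data | jar A) = (1/5)(4/5)(1/5)(1/5) = 0.0064; P(data | jar B) = (5/10)(5/10)(5/10)(5/10) = 0.0625; P(data | jar C) = (5/10)(5/10)(5/10)(5/10) = 0.0625; P(data | jar D) = (5/9)(4/9)(5/9)(5/9) = 0.076208.
Multiplying each by its prior: 1/5 · 0.0064 = 0.00128, 1/10 · 0.0625 = 0.00625, 2/5 · 0.0625 = 0.025, 3/10 · 0.076208 = 0.022862; with total 0.055392.
Hence P(jar C | data) = (0.025) / (0.055392) = 0.45133.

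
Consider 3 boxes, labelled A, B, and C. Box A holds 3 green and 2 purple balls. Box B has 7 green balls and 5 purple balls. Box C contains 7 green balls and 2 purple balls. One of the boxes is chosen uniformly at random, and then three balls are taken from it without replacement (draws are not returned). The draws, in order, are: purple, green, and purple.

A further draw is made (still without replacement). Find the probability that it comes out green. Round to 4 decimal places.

The likelihood of the observed sequence under each hypothesis: P(data | box A) = (2/5)(3/4)(1/3) = 0.1; P(data | box B) = (5/12)(7/11)(4/10) = 0.10606; P(data | box C) = (2/9)(7/8)(1/7) = 0.027778.
Multiplying each by its prior: 1/3 · 0.1 = 0.033333, 1/3 · 0.10606 = 0.035354, 1/3 · 0.027778 = 0.0092593; these sum to 0.077946.
The posterior is then P(box A | data) = 0.42765, P(box B | data) = 0.45356, P(box C | data) = 0.11879.
The predictive probability is P(green next | data) = (1)(0.42765) + (2/3)(0.45356) + (1)(0.11879) = 0.84881.

0.8488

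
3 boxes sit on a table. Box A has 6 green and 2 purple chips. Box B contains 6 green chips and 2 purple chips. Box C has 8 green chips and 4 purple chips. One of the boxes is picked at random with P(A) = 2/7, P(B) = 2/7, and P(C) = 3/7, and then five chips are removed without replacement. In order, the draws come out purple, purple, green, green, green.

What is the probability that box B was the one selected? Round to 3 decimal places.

0.264

The likelihood of the observed sequence under each hypothesis: P(data | box A) = (2/8)(1/7)(6/6)(5/5)(4/4) = 0.035714; P(data | box B) = (2/8)(1/7)(6/6)(5/5)(4/4) = 0.035714; P(data | box C) = (4/12)(3/11)(8/10)(7/9)(6/8) = 0.042424.
Weighting by the prior gives 2/7 · 0.035714 = 0.010204, 2/7 · 0.035714 = 0.010204, 3/7 · 0.042424 = 0.018182; with total 0.03859.
Therefore the posterior P(box B | data) = (0.010204) / (0.03859) = 0.26442.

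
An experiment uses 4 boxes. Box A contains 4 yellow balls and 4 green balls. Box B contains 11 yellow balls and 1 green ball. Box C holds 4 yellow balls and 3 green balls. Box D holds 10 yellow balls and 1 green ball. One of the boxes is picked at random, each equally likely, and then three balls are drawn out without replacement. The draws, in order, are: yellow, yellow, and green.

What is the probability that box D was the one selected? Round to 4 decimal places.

Under each hypothesis, the probability of the observed sequence is: P(data | box A) = (4/8)(3/7)(4/6) = 0.14286; P(data | box B) = (11/12)(10/11)(1/10) = 0.083333; P(data | box C) = (4/7)(3/6)(3/5) = 0.17143; P(data | box D) = (10/11)(9/10)(1/9) = 0.090909.
Multiplying each by its prior: 1/4 · 0.14286 = 0.035714, 1/4 · 0.083333 = 0.020833, 1/4 · 0.17143 = 0.042857, 1/4 · 0.090909 = 0.022727; these sum to 0.12213.
So P(box D | data) = (0.022727) / (0.12213) = 0.18609.

0.1861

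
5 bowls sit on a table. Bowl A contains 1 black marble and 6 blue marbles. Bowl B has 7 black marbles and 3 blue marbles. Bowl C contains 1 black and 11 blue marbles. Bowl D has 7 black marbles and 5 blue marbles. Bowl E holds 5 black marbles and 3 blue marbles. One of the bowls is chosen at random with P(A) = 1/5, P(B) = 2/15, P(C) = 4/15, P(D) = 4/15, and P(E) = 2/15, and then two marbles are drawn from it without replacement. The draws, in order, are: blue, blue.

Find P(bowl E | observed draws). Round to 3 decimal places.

0.033

For each hypothesis, P(data | H) works out to: P(data | bowl A) = (6/7)(5/6) = 0.71429; P(data | bowl B) = (3/10)(2/9) = 0.066667; P(data | bowl C) = (11/12)(10/11) = 0.83333; P(data | bowl D) = (5/12)(4/11) = 0.15152; P(data | bowl E) = (3/8)(2/7) = 0.10714.
Weighting by the prior gives 1/5 · 0.71429 = 0.14286, 2/15 · 0.066667 = 0.0088889, 4/15 · 0.83333 = 0.22222, 4/15 · 0.15152 = 0.040404, 2/15 · 0.10714 = 0.014286; these sum to 0.42866.
By Bayes' rule, P(bowl E | data) = (0.014286) / (0.42866) = 0.033327.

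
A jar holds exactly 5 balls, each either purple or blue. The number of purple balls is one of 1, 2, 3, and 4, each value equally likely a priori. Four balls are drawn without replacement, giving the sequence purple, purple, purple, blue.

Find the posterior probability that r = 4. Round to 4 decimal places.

For each hypothesis, P(data | H) works out to: P(data | r = 1) = (1/5)(0/4) = 0; P(data | r = 2) = (2/5)(1/4)(0/3) = 0; P(data | r = 3) = (3/5)(2/4)(1/3)(2/2) = 1/10; P(data | r = 4) = (4/5)(3/4)(2/3)(1/2) = 1/5.
Weighting by the prior gives 1/4 · 0 = 0, 1/4 · 0 = 0, 1/4 · 1/10 = 1/40, 1/4 · 1/5 = 1/20; summing to 3/40.
By Bayes' rule, P(r = 4 | data) = (1/20) / (3/40) = 2/3.

0.6667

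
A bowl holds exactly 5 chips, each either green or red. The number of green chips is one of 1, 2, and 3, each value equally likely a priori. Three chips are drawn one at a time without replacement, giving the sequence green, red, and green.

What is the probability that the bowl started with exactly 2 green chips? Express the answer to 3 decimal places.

Under each hypothesis, the probability of the observed sequence is: P(data | r = 1) = (1/5)(4/4)(0/3) = 0; P(data | r = 2) = (2/5)(3/4)(1/3) = 1/10; P(data | r = 3) = (3/5)(2/4)(2/3) = 1/5.
Weighting by the prior gives 1/3 · 0 = 0, 1/3 · 1/10 = 1/30, 1/3 · 1/5 = 1/15; with total 1/10.
Hence P(r = 2 | data) = (1/30) / (1/10) = 1/3.

0.333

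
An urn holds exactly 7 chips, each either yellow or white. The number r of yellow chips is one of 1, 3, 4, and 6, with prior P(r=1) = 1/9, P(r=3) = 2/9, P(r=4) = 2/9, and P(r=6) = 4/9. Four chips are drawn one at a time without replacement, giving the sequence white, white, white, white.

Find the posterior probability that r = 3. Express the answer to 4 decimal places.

0.1176

Under each hypothesis, the probability of the observed sequence is: P(data | r = 1) = (6/7)(5/6)(4/5)(3/4) = 3/7; P(data | r = 3) = (4/7)(3/6)(2/5)(1/4) = 1/35; P(data | r = 4) = (3/7)(2/6)(1/5)(0/4) = 0; P(data | r = 6) = (1/7)(0/6) = 0.
Weighting by the prior gives 1/9 · 3/7 = 1/21, 2/9 · 1/35 = 2/315, 2/9 · 0 = 0, 4/9 · 0 = 0; summing to 17/315.
Hence P(r = 3 | data) = (2/315) / (17/315) = 2/17.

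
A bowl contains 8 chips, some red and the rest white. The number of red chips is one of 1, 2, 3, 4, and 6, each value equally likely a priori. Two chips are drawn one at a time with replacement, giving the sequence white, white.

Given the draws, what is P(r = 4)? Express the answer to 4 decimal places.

0.1231

Compute the likelihood of the observed sequence for each case: P(data | r = 1) = (7/8)(7/8) = 49/64; P(data | r = 2) = (6/8)(6/8) = 9/16; P(data | r = 3) = (5/8)(5/8) = 25/64; P(data | r = 4) = (4/8)(4/8) = 1/4; P(data | r = 6) = (2/8)(2/8) = 1/16.
Weighting by the prior gives 1/5 · 49/64 = 49/320, 1/5 · 9/16 = 9/80, 1/5 · 25/64 = 5/64, 1/5 · 1/4 = 1/20, 1/5 · 1/16 = 1/80; with total 13/32.
Hence P(r = 4 | data) = (1/20) / (13/32) = 8/65.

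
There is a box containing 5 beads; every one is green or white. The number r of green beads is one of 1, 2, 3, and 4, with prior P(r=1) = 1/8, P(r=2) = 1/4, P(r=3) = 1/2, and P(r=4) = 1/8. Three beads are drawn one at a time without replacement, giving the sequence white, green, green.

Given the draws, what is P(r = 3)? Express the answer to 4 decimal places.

For each hypothesis, P(data | H) works out to: P(data | r = 1) = (4/5)(1/4)(0/3) = 0; P(data | r = 2) = (3/5)(2/4)(1/3) = 1/10; P(data | r = 3) = (2/5)(3/4)(2/3) = 1/5; P(data | r = 4) = (1/5)(4/4)(3/3) = 1/5.
Weighting by the prior gives 1/8 · 0 = 0, 1/4 · 1/10 = 1/40, 1/2 · 1/5 = 1/10, 1/8 · 1/5 = 1/40; with total 3/20.
Hence P(r = 3 | data) = (1/10) / (3/20) = 2/3.

0.6667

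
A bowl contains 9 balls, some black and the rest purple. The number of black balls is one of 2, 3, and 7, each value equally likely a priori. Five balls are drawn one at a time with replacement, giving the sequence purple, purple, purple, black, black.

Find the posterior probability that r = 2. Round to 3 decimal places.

Compute the likelihood of the observed sequence for each case: P(data | r = 2) = (7/9)(7/9)(7/9)(2/9)(2/9) = 0.023235; P(data | r = 3) = (6/9)(6/9)(6/9)(3/9)(3/9) = 0.032922; P(data | r = 7) = (2/9)(2/9)(2/9)(7/9)(7/9) = 0.0066386.
Multiplying each by its prior: 1/3 · 0.023235 = 0.007745, 1/3 · 0.032922 = 0.010974, 1/3 · 0.0066386 = 0.0022129; these sum to 0.020932.
By Bayes' rule, P(r = 2 | data) = (0.007745) / (0.020932) = 0.37001.

0.370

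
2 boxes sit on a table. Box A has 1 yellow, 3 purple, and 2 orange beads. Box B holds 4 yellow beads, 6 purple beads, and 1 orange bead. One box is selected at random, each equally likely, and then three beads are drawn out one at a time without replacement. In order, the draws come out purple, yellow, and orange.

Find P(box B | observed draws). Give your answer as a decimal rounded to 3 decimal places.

Under each hypothesis, the probability of the observed sequence is: P(data | box A) = (3/6)(1/5)(2/4) = 0.05; P(data | box B) = (6/11)(4/10)(1/9) = 0.024242.
The prior-weighted likelihoods are 1/2 · 0.05 = 0.025, 1/2 · 0.024242 = 0.012121; summing to 0.037121.
Therefore the posterior P(box B | data) = (0.012121) / (0.037121) = 0.32653.

0.327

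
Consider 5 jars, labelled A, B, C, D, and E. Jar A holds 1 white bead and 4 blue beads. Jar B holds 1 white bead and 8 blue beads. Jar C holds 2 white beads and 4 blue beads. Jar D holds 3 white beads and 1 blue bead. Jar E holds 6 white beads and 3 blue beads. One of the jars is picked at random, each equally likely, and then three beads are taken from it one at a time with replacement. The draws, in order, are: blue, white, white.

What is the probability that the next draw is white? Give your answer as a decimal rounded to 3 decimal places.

The likelihood of the observed sequence under each hypothesis: P(data | jar A) = (4/5)(1/5)(1/5) = 0.032; P(data | jar B) = (8/9)(1/9)(1/9) = 0.010974; P(data | jar C) = (4/6)(2/6)(2/6) = 0.074074; P(data | jar D) = (1/4)(3/4)(3/4) = 0.14062; P(data | jar E) = (3/9)(6/9)(6/9) = 0.14815.
The prior-weighted likelihoods are 1/5 · 0.032 = 0.0064, 1/5 · 0.010974 = 0.0021948, 1/5 · 0.074074 = 0.014815, 1/5 · 0.14062 = 0.028125, 1/5 · 0.14815 = 0.02963; these sum to 0.081164.
Dividing through by the total gives posterior P(jar A | data) = 0.078852, P(jar B | data) = 0.027041, P(jar C | data) = 0.18253, P(jar D | data) = 0.34652, P(jar E | data) = 0.36506.
The predictive probability is P(white next | data) = (1/5)(0.078852) + (1/9)(0.027041) + (1/3)(0.18253) + (3/4)(0.34652) + (2/3)(0.36506) = 0.58288.

0.583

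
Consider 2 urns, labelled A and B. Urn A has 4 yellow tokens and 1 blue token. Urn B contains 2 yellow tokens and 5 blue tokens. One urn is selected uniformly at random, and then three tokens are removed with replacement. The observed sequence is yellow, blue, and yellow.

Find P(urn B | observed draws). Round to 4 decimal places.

0.3130

The likelihood of the observed sequence under each hypothesis: P(data | urn A) = (4/5)(1/5)(4/5) = 0.128; P(data | urn B) = (2/7)(5/7)(2/7) = 0.058309.
Multiplying each by its prior: 1/2 · 0.128 = 0.064, 1/2 · 0.058309 = 0.029155; summing to 0.093155.
So P(urn B | data) = (0.029155) / (0.093155) = 0.31297.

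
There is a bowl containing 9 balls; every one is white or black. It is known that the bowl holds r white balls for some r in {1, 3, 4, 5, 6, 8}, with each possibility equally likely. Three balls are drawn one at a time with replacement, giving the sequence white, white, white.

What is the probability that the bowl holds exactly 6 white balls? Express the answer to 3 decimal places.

0.229

For each hypothesis, P(data | H) works out to: P(data | r = 1) = (1/9)(1/9)(1/9) = 0.0013717; P(data | r = 3) = (3/9)(3/9)(3/9) = 0.037037; P(data | r = 4) = (4/9)(4/9)(4/9) = 0.087791; P(data | r = 5) = (5/9)(5/9)(5/9) = 0.17147; P(data | r = 6) = (6/9)(6/9)(6/9) = 0.2963; P(data | r = 8) = (8/9)(8/9)(8/9) = 0.70233.
Weighting by the prior gives 1/6 · 0.0013717 = 0.00022862, 1/6 · 0.037037 = 0.0061728, 1/6 · 0.087791 = 0.014632, 1/6 · 0.17147 = 0.028578, 1/6 · 0.2963 = 0.049383, 1/6 · 0.70233 = 0.11706; summing to 0.21605.
By Bayes' rule, P(r = 6 | data) = (0.049383) / (0.21605) = 0.22857.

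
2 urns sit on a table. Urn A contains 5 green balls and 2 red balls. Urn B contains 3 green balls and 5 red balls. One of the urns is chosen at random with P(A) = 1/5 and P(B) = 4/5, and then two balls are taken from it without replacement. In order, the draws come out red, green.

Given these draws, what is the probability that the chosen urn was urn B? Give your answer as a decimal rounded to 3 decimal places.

Compute the likelihood of the observed sequence for each case: P(data | urn A) = (2/7)(5/6) = 5/21; P(data | urn B) = (5/8)(3/7) = 15/56.
The prior-weighted likelihoods are 1/5 · 5/21 = 1/21, 4/5 · 15/56 = 3/14; these sum to 11/42.
Hence P(urn B | data) = (3/14) / (11/42) = 9/11.

0.818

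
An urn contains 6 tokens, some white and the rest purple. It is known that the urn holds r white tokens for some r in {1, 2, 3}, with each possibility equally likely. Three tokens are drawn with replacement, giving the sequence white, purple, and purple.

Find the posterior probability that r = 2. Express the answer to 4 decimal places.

Under each hypothesis, the probability of the observed sequence is: P(data | r = 1) = (1/6)(5/6)(5/6) = 25/216; P(data | r = 2) = (2/6)(4/6)(4/6) = 4/27; P(data | r = 3) = (3/6)(3/6)(3/6) = 1/8.
Weighting by the prior gives 1/3 · 25/216 = 25/648, 1/3 · 4/27 = 4/81, 1/3 · 1/8 = 1/24; with total 7/54.
Hence P(r = 2 | data) = (4/81) / (7/54) = 8/21.

0.3810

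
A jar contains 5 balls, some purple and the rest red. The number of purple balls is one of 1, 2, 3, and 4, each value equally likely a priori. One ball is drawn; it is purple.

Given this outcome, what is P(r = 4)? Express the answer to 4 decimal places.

For each hypothesis, P(data | H) works out to: P(data | r = 1) = (1/5) = 1/5; P(data | r = 2) = (2/5) = 2/5; P(data | r = 3) = (3/5) = 3/5; P(data | r = 4) = (4/5) = 4/5.
The prior-weighted likelihoods are 1/4 · 1/5 = 1/20, 1/4 · 2/5 = 1/10, 1/4 · 3/5 = 3/20, 1/4 · 4/5 = 1/5; with total 1/2.
By Bayes' rule, P(r = 4 | data) = (1/5) / (1/2) = 2/5.

0.4000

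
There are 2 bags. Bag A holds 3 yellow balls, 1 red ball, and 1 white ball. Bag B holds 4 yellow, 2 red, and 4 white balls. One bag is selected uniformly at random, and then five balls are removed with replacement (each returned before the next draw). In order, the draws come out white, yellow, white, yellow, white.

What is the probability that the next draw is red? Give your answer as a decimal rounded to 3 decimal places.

0.200

The likelihood of the observed sequence under each hypothesis: P(data | bag A) = (1/5)(3/5)(1/5)(3/5)(1/5) = 0.00288; P(data | bag B) = (4/10)(4/10)(4/10)(4/10)(4/10) = 0.01024.
Weighting by the prior gives 1/2 · 0.00288 = 0.00144, 1/2 · 0.01024 = 0.00512; with total 0.00656.
Dividing through by the total gives posterior P(bag A | data) = 0.21951, P(bag B | data) = 0.78049.
The predictive probability is P(red next | data) = (1/5)(0.21951) + (1/5)(0.78049) = 0.2.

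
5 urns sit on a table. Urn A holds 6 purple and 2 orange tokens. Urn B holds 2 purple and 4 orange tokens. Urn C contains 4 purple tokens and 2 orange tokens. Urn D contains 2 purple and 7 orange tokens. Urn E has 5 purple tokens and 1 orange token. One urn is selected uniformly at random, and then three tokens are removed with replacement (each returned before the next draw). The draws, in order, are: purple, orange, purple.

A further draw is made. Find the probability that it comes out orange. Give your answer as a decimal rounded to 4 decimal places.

0.3541

For each hypothesis, P(data | H) works out to: P(data | urn A) = (6/8)(2/8)(6/8) = 0.14062; P(data | urn B) = (2/6)(4/6)(2/6) = 0.074074; P(data | urn C) = (4/6)(2/6)(4/6) = 0.14815; P(data | urn D) = (2/9)(7/9)(2/9) = 0.038409; P(data | urn E) = (5/6)(1/6)(5/6) = 0.11574.
Multiplying each by its prior: 1/5 · 0.14062 = 0.028125, 1/5 · 0.074074 = 0.014815, 1/5 · 0.14815 = 0.02963, 1/5 · 0.038409 = 0.0076818, 1/5 · 0.11574 = 0.023148; these sum to 0.1034.
The posterior is then P(urn A | data) = 0.272, P(urn B | data) = 0.14328, P(urn C | data) = 0.28656, P(urn D | data) = 0.074292, P(urn E | data) = 0.22387.
Averaging over the posterior, P(orange next | data) = (1/4)(0.272) + (2/3)(0.14328) + (1/3)(0.28656) + (7/9)(0.074292) + (1/6)(0.22387) = 0.35413.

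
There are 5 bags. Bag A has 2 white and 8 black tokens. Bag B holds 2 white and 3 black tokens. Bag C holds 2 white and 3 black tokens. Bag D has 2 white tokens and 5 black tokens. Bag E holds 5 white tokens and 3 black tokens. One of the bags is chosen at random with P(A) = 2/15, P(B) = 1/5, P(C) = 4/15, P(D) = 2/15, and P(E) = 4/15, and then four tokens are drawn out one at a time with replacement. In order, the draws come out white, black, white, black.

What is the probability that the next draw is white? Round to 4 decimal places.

Under each hypothesis, the probability of the observed sequence is: P(data | bag A) = (2/10)(8/10)(2/10)(8/10) = 0.0256; P(data | bag B) = (2/5)(3/5)(2/5)(3/5) = 0.0576; P(data | bag C) = (2/5)(3/5)(2/5)(3/5) = 0.0576; P(data | bag D) = (2/7)(5/7)(2/7)(5/7) = 0.041649; P(data | bag E) = (5/8)(3/8)(5/8)(3/8) = 0.054932.
Multiplying each by its prior: 2/15 · 0.0256 = 0.0034133, 1/5 · 0.0576 = 0.01152, 4/15 · 0.0576 = 0.01536, 2/15 · 0.041649 = 0.0055532, 4/15 · 0.054932 = 0.014648; summing to 0.050495.
The posterior is then P(bag A | data) = 0.067597, P(bag B | data) = 0.22814, P(bag C | data) = 0.30419, P(bag D | data) = 0.10998, P(bag E | data) = 0.2901.
The predictive probability is P(white next | data) = (1/5)(0.067597) + (2/5)(0.22814) + (2/5)(0.30419) + (2/7)(0.10998) + (5/8)(0.2901) = 0.43918.

0.4392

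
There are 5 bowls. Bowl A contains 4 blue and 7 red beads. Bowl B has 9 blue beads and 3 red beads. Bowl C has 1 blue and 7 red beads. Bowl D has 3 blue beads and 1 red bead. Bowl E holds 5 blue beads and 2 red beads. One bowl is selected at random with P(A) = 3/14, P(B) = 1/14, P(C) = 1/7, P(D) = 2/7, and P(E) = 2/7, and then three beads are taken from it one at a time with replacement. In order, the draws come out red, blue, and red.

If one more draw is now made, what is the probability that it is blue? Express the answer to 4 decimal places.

0.4787

Under each hypothesis, the probability of the observed sequence is: P(data | bowl A) = (7/11)(4/11)(7/11) = 0.14726; P(data | bowl B) = (3/12)(9/12)(3/12) = 0.046875; P(data | bowl C) = (7/8)(1/8)(7/8) = 0.095703; P(data | bowl D) = (1/4)(3/4)(1/4) = 0.046875; P(data | bowl E) = (2/7)(5/7)(2/7) = 0.058309.
Multiplying each by its prior: 3/14 · 0.14726 = 0.031555, 1/14 · 0.046875 = 0.0033482, 1/7 · 0.095703 = 0.013672, 2/7 · 0.046875 = 0.013393, 2/7 · 0.058309 = 0.01666; with total 0.078628.
The posterior is then P(bowl A | data) = 0.40132, P(bowl B | data) = 0.042583, P(bowl C | data) = 0.17388, P(bowl D | data) = 0.17033, P(bowl E | data) = 0.21188.
The predictive probability is P(blue next | data) = (4/11)(0.40132) + (3/4)(0.042583) + (1/8)(0.17388) + (3/4)(0.17033) + (5/7)(0.21188) = 0.4787.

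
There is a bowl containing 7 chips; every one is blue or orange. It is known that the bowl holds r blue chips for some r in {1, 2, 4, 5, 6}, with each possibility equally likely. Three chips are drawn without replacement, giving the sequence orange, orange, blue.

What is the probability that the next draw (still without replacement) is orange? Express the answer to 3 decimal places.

The likelihood of the observed sequence under each hypothesis: P(data | r = 1) = (6/7)(5/6)(1/5) = 1/7; P(data | r = 2) = (5/7)(4/6)(2/5) = 4/21; P(data | r = 4) = (3/7)(2/6)(4/5) = 4/35; P(data | r = 5) = (2/7)(1/6)(5/5) = 1/21; P(data | r = 6) = (1/7)(0/6) = 0.
Multiplying each by its prior: 1/5 · 1/7 = 1/35, 1/5 · 4/21 = 4/105, 1/5 · 4/35 = 4/175, 1/5 · 1/21 = 1/105, 1/5 · 0 = 0; these sum to 52/525.
The posterior is then P(r = 1 | data) = 15/52, P(r = 2 | data) = 5/13, P(r = 4 | data) = 3/13, P(r = 5 | data) = 5/52, P(r = 6 | data) = 0.
Averaging over the posterior, P(orange next | data) = (1)(15/52) + (3/4)(5/13) + (1/4)(3/13) + (0)(5/52) = 33/52.

0.635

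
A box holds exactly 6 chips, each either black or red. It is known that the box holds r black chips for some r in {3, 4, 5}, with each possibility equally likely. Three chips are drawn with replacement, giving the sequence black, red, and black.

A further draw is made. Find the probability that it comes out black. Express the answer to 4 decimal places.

Compute the likelihood of the observed sequence for each case: P(data | r = 3) = (3/6)(3/6)(3/6) = 1/8; P(data | r = 4) = (4/6)(2/6)(4/6) = 4/27; P(data | r = 5) = (5/6)(1/6)(5/6) = 25/216.
Multiplying each by its prior: 1/3 · 1/8 = 1/24, 1/3 · 4/27 = 4/81, 1/3 · 25/216 = 25/648; summing to 7/54.
The posterior is then P(r = 3 | data) = 9/28, P(r = 4 | data) = 8/21, P(r = 5 | data) = 25/84.
The predictive probability is P(black next | data) = (1/2)(9/28) + (2/3)(8/21) + (5/6)(25/84) = 167/252.

0.6627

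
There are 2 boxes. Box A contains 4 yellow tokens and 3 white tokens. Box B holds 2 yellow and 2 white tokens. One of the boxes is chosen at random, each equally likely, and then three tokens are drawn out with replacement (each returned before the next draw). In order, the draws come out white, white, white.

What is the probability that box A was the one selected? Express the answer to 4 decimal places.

Under each hypothesis, the probability of the observed sequence is: P(data | box A) = (3/7)(3/7)(3/7) = 0.078717; P(data | box B) = (2/4)(2/4)(2/4) = 0.125.
The prior-weighted likelihoods are 1/2 · 0.078717 = 0.039359, 1/2 · 0.125 = 0.0625; these sum to 0.10186.
Therefore the posterior P(box A | data) = (0.039359) / (0.10186) = 0.3864.

0.3864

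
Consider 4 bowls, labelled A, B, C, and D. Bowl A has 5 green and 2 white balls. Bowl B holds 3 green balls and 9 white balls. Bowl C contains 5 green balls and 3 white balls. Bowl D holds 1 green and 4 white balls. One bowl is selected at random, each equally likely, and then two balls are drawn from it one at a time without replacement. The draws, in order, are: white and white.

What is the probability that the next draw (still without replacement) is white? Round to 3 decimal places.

0.615

For each hypothesis, P(data | H) works out to: P(data | bowl A) = (2/7)(1/6) = 0.047619; P(data | bowl B) = (9/12)(8/11) = 0.54545; P(data | bowl C) = (3/8)(2/7) = 0.10714; P(data | bowl D) = (4/5)(3/4) = 0.6.
Weighting by the prior gives 1/4 · 0.047619 = 0.011905, 1/4 · 0.54545 = 0.13636, 1/4 · 0.10714 = 0.026786, 1/4 · 0.6 = 0.15; with total 0.32505.
Dividing through by the total gives posterior P(bowl A | data) = 0.036624, P(bowl B | data) = 0.41951, P(bowl C | data) = 0.082404, P(bowl D | data) = 0.46146.
The predictive probability is P(white next | data) = (0)(0.036624) + (7/10)(0.41951) + (1/6)(0.082404) + (2/3)(0.46146) = 0.61503.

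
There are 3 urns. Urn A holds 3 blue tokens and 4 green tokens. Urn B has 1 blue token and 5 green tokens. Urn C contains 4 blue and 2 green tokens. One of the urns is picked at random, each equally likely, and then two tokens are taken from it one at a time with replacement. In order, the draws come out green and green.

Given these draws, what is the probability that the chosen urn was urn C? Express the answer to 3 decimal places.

The likelihood of the observed sequence under each hypothesis: P(data | urn A) = (4/7)(4/7) = 0.32653; P(data | urn B) = (5/6)(5/6) = 0.69444; P(data | urn C) = (2/6)(2/6) = 0.11111.
Multiplying each by its prior: 1/3 · 0.32653 = 0.10884, 1/3 · 0.69444 = 0.23148, 1/3 · 0.11111 = 0.037037; summing to 0.37736.
Hence P(urn C | data) = (0.037037) / (0.37736) = 0.098147.

0.098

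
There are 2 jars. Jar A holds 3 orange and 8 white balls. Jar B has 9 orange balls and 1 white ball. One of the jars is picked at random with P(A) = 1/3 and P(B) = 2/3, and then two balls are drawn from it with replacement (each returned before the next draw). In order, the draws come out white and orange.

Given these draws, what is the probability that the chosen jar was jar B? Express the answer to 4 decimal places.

Under each hypothesis, the probability of the observed sequence is: P(data | jar A) = (8/11)(3/11) = 0.19835; P(data | jar B) = (1/10)(9/10) = 0.09.
Multiplying each by its prior: 1/3 · 0.19835 = 0.066116, 2/3 · 0.09 = 0.06; with total 0.12612.
Therefore the posterior P(jar B | data) = (0.06) / (0.12612) = 0.47575.

0.4758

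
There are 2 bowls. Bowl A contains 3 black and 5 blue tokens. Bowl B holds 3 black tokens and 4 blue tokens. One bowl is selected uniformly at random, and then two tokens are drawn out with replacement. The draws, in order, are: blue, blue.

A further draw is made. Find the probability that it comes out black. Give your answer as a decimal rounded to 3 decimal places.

0.399

The likelihood of the observed sequence under each hypothesis: P(data | bowl A) = (5/8)(5/8) = 0.39062; P(data | bowl B) = (4/7)(4/7) = 0.32653.
Multiplying each by its prior: 1/2 · 0.39062 = 0.19531, 1/2 · 0.32653 = 0.16327; summing to 0.35858.
Dividing through by the total gives posterior P(bowl A | data) = 0.54469, P(bowl B | data) = 0.45531.
The predictive probability is P(black next | data) = (3/8)(0.54469) + (3/7)(0.45531) = 0.39939.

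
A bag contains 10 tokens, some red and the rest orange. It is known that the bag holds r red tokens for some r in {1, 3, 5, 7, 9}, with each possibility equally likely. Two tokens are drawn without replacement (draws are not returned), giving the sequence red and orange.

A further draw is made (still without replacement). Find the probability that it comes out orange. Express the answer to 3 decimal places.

Compute the likelihood of the observed sequence for each case: P(data | r = 1) = (1/10)(9/9) = 1/10; P(data | r = 3) = (3/10)(7/9) = 7/30; P(data | r = 5) = (5/10)(5/9) = 5/18; P(data | r = 7) = (7/10)(3/9) = 7/30; P(data | r = 9) = (9/10)(1/9) = 1/10.
Multiplying each by its prior: 1/5 · 1/10 = 1/50, 1/5 · 7/30 = 7/150, 1/5 · 5/18 = 1/18, 1/5 · 7/30 = 7/150, 1/5 · 1/10 = 1/50; summing to 17/90.
The posterior is then P(r = 1 | data) = 9/85, P(r = 3 | data) = 21/85, P(r = 5 | data) = 5/17, P(r = 7 | data) = 21/85, P(r = 9 | data) = 9/85.
Averaging over the posterior, P(orange next | data) = (1)(9/85) + (3/4)(21/85) + (1/2)(5/17) + (1/4)(21/85) + (0)(9/85) = 1/2.

0.500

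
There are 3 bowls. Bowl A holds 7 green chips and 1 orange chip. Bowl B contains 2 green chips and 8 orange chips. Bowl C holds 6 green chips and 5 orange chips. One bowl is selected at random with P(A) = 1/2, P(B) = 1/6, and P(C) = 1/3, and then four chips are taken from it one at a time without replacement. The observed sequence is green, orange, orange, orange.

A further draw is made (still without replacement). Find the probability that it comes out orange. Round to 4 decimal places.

The likelihood of the observed sequence under each hypothesis: P(data | bowl A) = (7/8)(1/7)(0/6) = 0; P(data | bowl B) = (2/10)(8/9)(7/8)(6/7) = 2/15; P(data | bowl C) = (6/11)(5/10)(4/9)(3/8) = 1/22.
Multiplying each by its prior: 1/2 · 0 = 0, 1/6 · 2/15 = 1/45, 1/3 · 1/22 = 1/66; with total 37/990.
Normalising, the posterior is P(bowl A | data) = 0, P(bowl B | data) = 22/37, P(bowl C | data) = 15/37.
The predictive probability is P(orange next | data) = (5/6)(22/37) + (2/7)(15/37) = 475/777.

0.6113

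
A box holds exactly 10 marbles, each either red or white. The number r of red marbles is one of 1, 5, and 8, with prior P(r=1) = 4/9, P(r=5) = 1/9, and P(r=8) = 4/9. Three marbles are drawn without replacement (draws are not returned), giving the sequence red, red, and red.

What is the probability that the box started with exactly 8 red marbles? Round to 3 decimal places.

0.957

Compute the likelihood of the observed sequence for each case: P(data | r = 1) = (1/10)(0/9) = 0; P(data | r = 5) = (5/10)(4/9)(3/8) = 1/12; P(data | r = 8) = (8/10)(7/9)(6/8) = 7/15.
Weighting by the prior gives 4/9 · 0 = 0, 1/9 · 1/12 = 1/108, 4/9 · 7/15 = 28/135; summing to 13/60.
Therefore the posterior P(r = 8 | data) = (28/135) / (13/60) = 112/117.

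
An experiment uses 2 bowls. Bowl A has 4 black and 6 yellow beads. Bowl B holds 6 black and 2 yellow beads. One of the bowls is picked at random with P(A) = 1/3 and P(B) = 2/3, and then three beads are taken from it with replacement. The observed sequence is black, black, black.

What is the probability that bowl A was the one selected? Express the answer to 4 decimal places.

The likelihood of the observed sequence under each hypothesis: P(data | bowl A) = (4/10)(4/10)(4/10) = 0.064; P(data | bowl B) = (6/8)(6/8)(6/8) = 0.42188.
Weighting by the prior gives 1/3 · 0.064 = 0.021333, 2/3 · 0.42188 = 0.28125; with total 0.30258.
Hence P(bowl A | data) = (0.021333) / (0.30258) = 0.070504.

0.0705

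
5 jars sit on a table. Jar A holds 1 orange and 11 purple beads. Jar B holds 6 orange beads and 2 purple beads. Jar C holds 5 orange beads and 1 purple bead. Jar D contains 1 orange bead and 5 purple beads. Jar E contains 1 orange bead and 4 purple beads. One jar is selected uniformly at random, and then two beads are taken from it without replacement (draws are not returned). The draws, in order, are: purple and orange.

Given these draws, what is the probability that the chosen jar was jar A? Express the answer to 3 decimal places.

0.100

Compute the likelihood of the observed sequence for each case: P(data | jar A) = (11/12)(1/11) = 0.083333; P(data | jar B) = (2/8)(6/7) = 0.21429; P(data | jar C) = (1/6)(5/5) = 0.16667; P(data | jar D) = (5/6)(1/5) = 0.16667; P(data | jar E) = (4/5)(1/4) = 0.2.
The prior-weighted likelihoods are 1/5 · 0.083333 = 0.016667, 1/5 · 0.21429 = 0.042857, 1/5 · 0.16667 = 0.033333, 1/5 · 0.16667 = 0.033333, 1/5 · 0.2 = 0.04; summing to 0.16619.
Therefore the posterior P(jar A | data) = (0.016667) / (0.16619) = 0.10029.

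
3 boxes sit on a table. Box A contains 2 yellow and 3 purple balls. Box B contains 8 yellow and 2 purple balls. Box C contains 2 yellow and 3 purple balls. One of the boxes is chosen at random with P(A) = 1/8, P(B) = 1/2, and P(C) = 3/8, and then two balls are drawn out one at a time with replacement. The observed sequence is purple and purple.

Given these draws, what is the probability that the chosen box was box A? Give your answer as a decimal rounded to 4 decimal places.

The likelihood of the observed sequence under each hypothesis: P(data | box A) = (3/5)(3/5) = 9/25; P(data | box B) = (2/10)(2/10) = 1/25; P(data | box C) = (3/5)(3/5) = 9/25.
The prior-weighted likelihoods are 1/8 · 9/25 = 9/200, 1/2 · 1/25 = 1/50, 3/8 · 9/25 = 27/200; these sum to 1/5.
So P(box A | data) = (9/200) / (1/5) = 9/40.

0.2250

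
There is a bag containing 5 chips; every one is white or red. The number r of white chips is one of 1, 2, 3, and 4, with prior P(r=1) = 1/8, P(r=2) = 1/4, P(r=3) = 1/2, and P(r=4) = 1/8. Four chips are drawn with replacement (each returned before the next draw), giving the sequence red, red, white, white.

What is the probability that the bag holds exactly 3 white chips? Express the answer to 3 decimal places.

0.581

Under each hypothesis, the probability of the observed sequence is: P(data | r = 1) = (4/5)(4/5)(1/5)(1/5) = 16/625; P(data | r = 2) = (3/5)(3/5)(2/5)(2/5) = 36/625; P(data | r = 3) = (2/5)(2/5)(3/5)(3/5) = 36/625; P(data | r = 4) = (1/5)(1/5)(4/5)(4/5) = 16/625.
Weighting by the prior gives 1/8 · 16/625 = 2/625, 1/4 · 36/625 = 9/625, 1/2 · 36/625 = 18/625, 1/8 · 16/625 = 2/625; summing to 31/625.
Therefore the posterior P(r = 3 | data) = (18/625) / (31/625) = 18/31.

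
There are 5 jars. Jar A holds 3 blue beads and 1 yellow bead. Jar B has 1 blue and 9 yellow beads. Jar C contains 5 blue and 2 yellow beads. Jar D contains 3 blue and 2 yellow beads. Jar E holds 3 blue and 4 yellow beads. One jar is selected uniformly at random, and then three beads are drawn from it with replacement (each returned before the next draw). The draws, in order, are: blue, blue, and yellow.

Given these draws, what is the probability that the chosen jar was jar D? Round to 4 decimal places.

Under each hypothesis, the probability of the observed sequence is: P(data | jar A) = (3/4)(3/4)(1/4) = 0.14062; P(data | jar B) = (1/10)(1/10)(9/10) = 0.009; P(data | jar C) = (5/7)(5/7)(2/7) = 0.14577; P(data | jar D) = (3/5)(3/5)(2/5) = 0.144; P(data | jar E) = (3/7)(3/7)(4/7) = 0.10496.
The prior-weighted likelihoods are 1/5 · 0.14062 = 0.028125, 1/5 · 0.009 = 0.0018, 1/5 · 0.14577 = 0.029155, 1/5 · 0.144 = 0.0288, 1/5 · 0.10496 = 0.020991; with total 0.10887.
So P(jar D | data) = (0.0288) / (0.10887) = 0.26453.

0.2645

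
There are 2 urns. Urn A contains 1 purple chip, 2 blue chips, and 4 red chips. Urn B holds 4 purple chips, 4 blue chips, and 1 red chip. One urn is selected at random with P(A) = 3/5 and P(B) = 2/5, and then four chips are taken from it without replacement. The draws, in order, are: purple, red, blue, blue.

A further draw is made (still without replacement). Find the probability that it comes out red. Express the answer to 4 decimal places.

0.4737

Compute the likelihood of the observed sequence for each case: P(data | urn A) = (1/7)(4/6)(2/5)(1/4) = 0.0095238; P(data | urn B) = (4/9)(1/8)(4/7)(3/6) = 0.015873.
The prior-weighted likelihoods are 3/5 · 0.0095238 = 0.0057143, 2/5 · 0.015873 = 0.0063492; with total 0.012063.
The posterior is then P(urn A | data) = 0.47368, P(urn B | data) = 0.52632.
Averaging over the posterior, P(red next | data) = (1)(0.47368) + (0)(0.52632) = 0.47368.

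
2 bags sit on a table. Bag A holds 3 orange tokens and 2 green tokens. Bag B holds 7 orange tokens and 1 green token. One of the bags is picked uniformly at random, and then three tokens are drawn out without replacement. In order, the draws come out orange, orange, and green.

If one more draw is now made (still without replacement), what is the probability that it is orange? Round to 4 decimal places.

0.6923

Under each hypothesis, the probability of the observed sequence is: P(data | bag A) = (3/5)(2/4)(2/3) = 1/5; P(data | bag B) = (7/8)(6/7)(1/6) = 1/8.
Weighting by the prior gives 1/2 · 1/5 = 1/10, 1/2 · 1/8 = 1/16; with total 13/80.
Dividing through by the total gives posterior P(bag A | data) = 8/13, P(bag B | data) = 5/13.
So P(orange next | data) = Σ P(orange next | H) P(H | data) = (1/2)(8/13) + (1)(5/13) = 9/13.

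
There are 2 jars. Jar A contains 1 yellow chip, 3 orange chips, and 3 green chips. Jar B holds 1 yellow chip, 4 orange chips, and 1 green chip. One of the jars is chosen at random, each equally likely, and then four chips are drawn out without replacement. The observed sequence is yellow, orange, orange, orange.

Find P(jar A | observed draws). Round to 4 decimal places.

The likelihood of the observed sequence under each hypothesis: P(data | jar A) = (1/7)(3/6)(2/5)(1/4) = 1/140; P(data | jar B) = (1/6)(4/5)(3/4)(2/3) = 1/15.
Multiplying each by its prior: 1/2 · 1/140 = 1/280, 1/2 · 1/15 = 1/30; with total 31/840.
By Bayes' rule, P(jar A | data) = (1/280) / (31/840) = 3/31.

0.0968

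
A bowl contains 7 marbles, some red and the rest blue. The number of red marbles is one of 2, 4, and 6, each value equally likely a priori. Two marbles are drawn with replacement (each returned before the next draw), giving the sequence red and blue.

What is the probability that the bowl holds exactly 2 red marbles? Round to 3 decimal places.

For each hypothesis, P(data | H) works out to: P(data | r = 2) = (2/7)(5/7) = 10/49; P(data | r = 4) = (4/7)(3/7) = 12/49; P(data | r = 6) = (6/7)(1/7) = 6/49.
Multiplying each by its prior: 1/3 · 10/49 = 10/147, 1/3 · 12/49 = 4/49, 1/3 · 6/49 = 2/49; with total 4/21.
By Bayes' rule, P(r = 2 | data) = (10/147) / (4/21) = 5/14.

0.357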